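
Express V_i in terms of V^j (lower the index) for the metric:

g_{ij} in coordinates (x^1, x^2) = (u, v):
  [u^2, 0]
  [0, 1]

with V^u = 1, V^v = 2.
V_i = g_{ij} V^j:
V_u = (u^2)(1) + (0)(2) = u^2
V_v = (0)(1) + (1)(2) = 2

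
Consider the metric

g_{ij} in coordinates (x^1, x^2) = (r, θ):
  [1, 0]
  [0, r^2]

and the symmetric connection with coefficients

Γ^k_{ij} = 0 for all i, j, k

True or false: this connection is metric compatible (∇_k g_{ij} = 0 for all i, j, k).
Using ∇_k g_{ij} = ∂_k g_{ij} - Γ^m_{ki} g_{mj} - Γ^m_{kj} g_{im}:
∇_r g_{θθ} = (2*r) - (0) - (0) = 2*r ≠ 0
So the connection is not metric compatible (it is not the Levi-Civita connection).
False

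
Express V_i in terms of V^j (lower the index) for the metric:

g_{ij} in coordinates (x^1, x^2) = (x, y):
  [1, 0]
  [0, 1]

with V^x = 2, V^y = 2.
V_i = g_{ij} V^j:
V_x = (1)(2) + (0)(2) = 2
V_y = (0)(2) + (1)(2) = 2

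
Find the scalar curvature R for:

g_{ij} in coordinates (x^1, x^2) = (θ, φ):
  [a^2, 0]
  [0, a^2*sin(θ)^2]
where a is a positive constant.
Non-zero Christoffel symbols (Γ^k_{ij} = Γ^k_{ji}):
Γ^θ_{φ φ} = -sin(2*θ)/2
Γ^φ_{θ φ} = 1/tan(θ)
Ricci tensor (R_{ij} = R^k_{ikj}): R_{θθ} = 1, R_{θφ} = 0, R_{φφ} = sin(θ)^2
Inverse metric: g^{θθ} = 1/a^2, g^{φφ} = 1/(a^2*sin(θ)^2)
R = g^{ij} R_{ij} = (1/a^2)(1) + (1/(a^2*sin(θ)^2))(sin(θ)^2) = 2/a^2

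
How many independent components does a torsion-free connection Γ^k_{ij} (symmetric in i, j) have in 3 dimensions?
Γ^k_{ij} has n choices for the upper index and n(n+1)/2 independent symmetric lower index pairs.
Total = 3 × 3×4/2 = 3 × 6 = 18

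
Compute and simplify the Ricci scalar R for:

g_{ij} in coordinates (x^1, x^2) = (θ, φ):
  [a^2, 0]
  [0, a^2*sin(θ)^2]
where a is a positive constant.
Non-zero Christoffel symbols (Γ^k_{ij} = Γ^k_{ji}):
Γ^θ_{φ φ} = -sin(2*θ)/2
Γ^φ_{θ φ} = 1/tan(θ)
Ricci tensor (R_{ij} = R^k_{ikj}): R_{θθ} = 1, R_{θφ} = 0, R_{φφ} = sin(θ)^2
Inverse metric: g^{θθ} = 1/a^2, g^{φφ} = 1/(a^2*sin(θ)^2)
R = g^{ij} R_{ij} = (1/a^2)(1) + (1/(a^2*sin(θ)^2))(sin(θ)^2) = 2/a^2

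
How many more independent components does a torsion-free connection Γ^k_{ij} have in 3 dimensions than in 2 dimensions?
Independent components in n dimensions: n × n(n+1)/2 = n^2(n+1)/2.
3D: 3 × 6 = 18
2D: 2 × 3 = 6
Difference = 18 - 6 = 12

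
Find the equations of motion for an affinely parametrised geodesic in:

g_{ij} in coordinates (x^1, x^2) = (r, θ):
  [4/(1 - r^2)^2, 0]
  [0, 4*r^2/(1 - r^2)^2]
Geodesic equation: d^2x^k/dλ^2 + Γ^k_{ij} (dx^i/dλ)(dx^j/dλ) = 0.
Non-zero Christoffel symbols:
Γ^r_{r r} = 2*r/(1 - r^2)
Γ^r_{θ θ} = (r^3 + r)/(r^2 - 1)
Γ^θ_{r θ} = (-r^2 - 1)/(r^3 - r)
Substituting (the symmetric pair Γ^k_{ij}, Γ^k_{ji} combines into a factor 2):
d^2r/dλ^2 + (2*r/(1 - r^2)) (dr/dλ)^2 + ((r^3 + r)/(r^2 - 1)) (dθ/dλ)^2 = 0
d^2θ/dλ^2 + ((-2*r^2 - 2)/(r^3 - r)) (dr/dλ)(dθ/dλ) = 0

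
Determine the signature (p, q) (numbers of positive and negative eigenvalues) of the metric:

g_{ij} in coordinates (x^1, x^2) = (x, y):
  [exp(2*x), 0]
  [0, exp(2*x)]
The metric is diagonal, so its eigenvalues are the diagonal entries: exp(2*x), exp(2*x) (at a generic point, where coordinate-dependent entries are positive).
2 positive, 0 negative.
(2, 0) - Riemannian (positive definite)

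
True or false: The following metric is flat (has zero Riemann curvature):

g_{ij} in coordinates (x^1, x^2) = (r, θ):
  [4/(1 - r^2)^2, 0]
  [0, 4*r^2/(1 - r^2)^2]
Non-zero Christoffel symbols:
Γ^r_{r r} = 2*r/(1 - r^2)
Γ^r_{θ θ} = (r^3 + r)/(r^2 - 1)
Γ^θ_{r θ} = (-r^2 - 1)/(r^3 - r)
Ricci tensor: R_{rr} = -4/(r^2 - 1)^2, R_{rθ} = 0, R_{θθ} = -4*r^2/(r^2 - 1)^2
The Ricci tensor is non-zero, so the Riemann tensor is non-zero: not flat.
False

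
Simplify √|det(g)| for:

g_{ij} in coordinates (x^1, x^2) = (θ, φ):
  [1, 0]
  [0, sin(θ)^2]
det(g) = sin(θ)^2
√|det(g)| = sin(θ) (taking 0 < θ < π so that |sin(θ)| = sin(θ))
Volume element: dV = sin(θ) dθ dφ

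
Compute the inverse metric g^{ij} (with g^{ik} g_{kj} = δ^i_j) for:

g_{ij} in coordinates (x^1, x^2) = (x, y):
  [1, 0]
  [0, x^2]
The metric is diagonal, so g^{ij} is diagonal with entries 1/g_{ii}: diag(1, 1/(x^2)).
g^{ij}:
  [1, 0]
  [0, 1/x^2]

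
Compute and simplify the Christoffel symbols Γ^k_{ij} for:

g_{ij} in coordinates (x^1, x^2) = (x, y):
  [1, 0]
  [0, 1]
Using Γ^k_{ij} = (1/2) g^{km} (∂_i g_{mj} + ∂_j g_{mi} - ∂_m g_{ij}); the metric is diagonal, so only the m = k term contributes.
Every metric component is constant, so all ∂_m g_{ij} = 0 and every Christoffel symbol vanishes.
All Christoffel symbols are zero.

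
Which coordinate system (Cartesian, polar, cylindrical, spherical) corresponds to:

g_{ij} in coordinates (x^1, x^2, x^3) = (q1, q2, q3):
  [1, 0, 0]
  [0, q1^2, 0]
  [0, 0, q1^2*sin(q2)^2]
The line element ds^2 = dq1^2 + q1^2 dq2^2 + q1^2 sin(q2)^2 dq3^2 is dr^2 + r^2 dθ^2 + r^2 sin(θ)^2 dφ^2 with q1 = r, q2 = θ, q3 = φ.
spherical coordinates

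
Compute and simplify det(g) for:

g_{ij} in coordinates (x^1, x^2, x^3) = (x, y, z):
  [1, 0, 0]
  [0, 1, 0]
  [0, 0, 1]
Diagonal metric: det(g) = g_{11}·g_{22}·g_{33}
= (1)·(1)·(1)
det(g) = 1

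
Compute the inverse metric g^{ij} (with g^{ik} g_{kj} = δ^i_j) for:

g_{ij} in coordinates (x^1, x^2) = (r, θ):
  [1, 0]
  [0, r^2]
The metric is diagonal, so g^{ij} is diagonal with entries 1/g_{ii}: diag(1, 1/(r^2)).
g^{ij}:
  [1, 0]
  [0, 1/r^2]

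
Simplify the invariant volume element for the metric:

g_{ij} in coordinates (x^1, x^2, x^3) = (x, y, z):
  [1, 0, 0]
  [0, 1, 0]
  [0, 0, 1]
det(g) = 1
√|det(g)| = 1
Volume element: dV = 1 dx dy dz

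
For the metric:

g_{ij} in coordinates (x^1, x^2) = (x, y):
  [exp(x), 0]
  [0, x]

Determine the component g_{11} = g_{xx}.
With x^1 = x, x^2 = y, g_{11} = g_{xx} is the row-1, column-1 entry of the matrix.
g_{11} = exp(x)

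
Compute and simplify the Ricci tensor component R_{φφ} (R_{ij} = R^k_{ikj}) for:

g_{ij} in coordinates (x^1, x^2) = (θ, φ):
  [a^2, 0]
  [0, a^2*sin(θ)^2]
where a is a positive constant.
Non-zero Christoffel symbols (Γ^k_{ij} = Γ^k_{ji}):
Γ^θ_{φ φ} = -sin(2*θ)/2
Γ^φ_{θ φ} = 1/tan(θ)
R^θ_{φ θ φ} = ∂_θ Γ^θ_{φ φ} - ∂_φ Γ^θ_{φ θ} + Γ^θ_{θ m} Γ^m_{φ φ} - Γ^θ_{φ m} Γ^m_{φ θ}
  = (-cos(2*θ)) - (0) + (0) - (-cos(θ)^2) = sin(θ)^2
R^φ_{φ φ φ} = 0 (a repeated index in an antisymmetric pair)
R_{φφ} = R^θ_{φ θ φ} + R^φ_{φ φ φ} = (sin(θ)^2) + (0) = sin(θ)^2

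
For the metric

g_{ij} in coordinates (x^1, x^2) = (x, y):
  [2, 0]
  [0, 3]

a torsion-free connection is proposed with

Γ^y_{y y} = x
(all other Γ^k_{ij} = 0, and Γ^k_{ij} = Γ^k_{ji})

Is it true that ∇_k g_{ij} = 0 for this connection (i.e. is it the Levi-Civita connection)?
Using ∇_k g_{ij} = ∂_k g_{ij} - Γ^m_{ki} g_{mj} - Γ^m_{kj} g_{im}:
∇_y g_{yy} = (0) - (3*x) - (3*x) = -6*x ≠ 0
So the connection is not metric compatible (it is not the Levi-Civita connection).
No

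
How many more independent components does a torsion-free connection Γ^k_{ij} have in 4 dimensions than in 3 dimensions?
Independent components in n dimensions: n × n(n+1)/2 = n^2(n+1)/2.
4D: 4 × 10 = 40
3D: 3 × 6 = 18
Difference = 40 - 18 = 22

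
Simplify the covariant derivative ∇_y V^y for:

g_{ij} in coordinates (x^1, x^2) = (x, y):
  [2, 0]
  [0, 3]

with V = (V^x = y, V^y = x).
All Christoffel symbols are zero.
∇_y V^y = ∂_y V^y + Γ^y_{y j} V^j
  = (0) + (0)(y) + (0)(x)
  = 0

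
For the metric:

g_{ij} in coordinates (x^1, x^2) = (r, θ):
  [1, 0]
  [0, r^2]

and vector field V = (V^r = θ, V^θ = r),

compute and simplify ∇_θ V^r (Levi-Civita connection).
Non-zero Christoffel symbols:
Γ^r_{θ θ} = -r
Γ^θ_{r θ} = 1/r
∇_θ V^r = ∂_θ V^r + Γ^r_{θ j} V^j
  = (1) + (0)(θ) + (-r)(r)
  = 1 - r^2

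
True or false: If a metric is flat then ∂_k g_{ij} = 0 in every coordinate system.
Flatness means R^i_{jkl} = 0; the components can still vary, e.g. the flat plane in polar coordinates has g_{θθ} = r^2.
False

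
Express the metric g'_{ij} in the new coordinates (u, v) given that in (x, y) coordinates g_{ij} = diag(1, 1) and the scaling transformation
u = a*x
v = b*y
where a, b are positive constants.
Invert the transformation: x = u/a, y = v/b
g'_{ij} = (∂x^k/∂x'^i)(∂x^l/∂x'^j) g_{kl}; with g_{kl} = δ_{kl} this is Σ_k (∂x^k/∂x'^i)(∂x^k/∂x'^j).
Jacobian: ∂x/∂u = 1/a, ∂x/∂v = 0, ∂y/∂u = 0, ∂y/∂v = 1/b
g'_{uu} = (1/a)(1/a) + (0)(0) = 1/a^2
g'_{uv} = (1/a)(0) + (0)(1/b) = 0
g'_{vv} = (0)(0) + (1/b)(1/b) = 1/b^2
g'_{ij} = diag(1/a^2, 1/b^2)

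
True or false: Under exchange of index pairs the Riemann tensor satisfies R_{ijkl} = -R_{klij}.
The pair-exchange symmetry has a plus sign: R_{ijkl} = +R_{klij}.
False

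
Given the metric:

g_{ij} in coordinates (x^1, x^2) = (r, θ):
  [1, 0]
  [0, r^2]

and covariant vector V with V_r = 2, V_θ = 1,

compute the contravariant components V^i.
Inverse metric (diagonal): g^{rr} = 1, g^{θθ} = 1/r^2
V^i = g^{ij} V_j:
V^r = (1)(2) + (0)(1) = 2
V^θ = (0)(2) + (1/r^2)(1) = 1/r^2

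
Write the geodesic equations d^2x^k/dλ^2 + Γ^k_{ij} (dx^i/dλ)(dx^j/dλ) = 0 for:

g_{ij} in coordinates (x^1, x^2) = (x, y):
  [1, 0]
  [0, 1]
Geodesic equation: d^2x^k/dλ^2 + Γ^k_{ij} (dx^i/dλ)(dx^j/dλ) = 0.
All Christoffel symbols vanish, so the geodesics are straight lines:
d^2x/dλ^2 = 0
d^2y/dλ^2 = 0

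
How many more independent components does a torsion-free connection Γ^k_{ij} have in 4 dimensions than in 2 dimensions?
Independent components in n dimensions: n × n(n+1)/2 = n^2(n+1)/2.
4D: 4 × 10 = 40
2D: 2 × 3 = 6
Difference = 40 - 6 = 34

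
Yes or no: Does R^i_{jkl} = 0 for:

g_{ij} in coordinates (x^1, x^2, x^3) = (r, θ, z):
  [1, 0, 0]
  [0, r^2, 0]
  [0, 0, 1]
Non-zero Christoffel symbols:
Γ^r_{θ θ} = -r
Γ^θ_{r θ} = 1/r
Ricci tensor: R_{rr} = 0, R_{rθ} = 0, R_{rz} = 0, R_{θθ} = 0, R_{θz} = 0, R_{zz} = 0
All R_{ij} vanish; in 3 dimensions the Riemann tensor is fully determined by the Ricci tensor, so R^i_{jkl} = 0: the metric is flat (curvilinear coordinates on flat space).
Yes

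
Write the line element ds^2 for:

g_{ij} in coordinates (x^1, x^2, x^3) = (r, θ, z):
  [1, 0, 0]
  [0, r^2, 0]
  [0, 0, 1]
ds^2 = g_{ij} dx^i dx^j; only the non-zero components contribute.
ds^2 = dr^2 + r^2 dθ^2 + dz^2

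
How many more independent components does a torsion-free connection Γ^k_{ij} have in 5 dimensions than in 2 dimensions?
Independent components in n dimensions: n × n(n+1)/2 = n^2(n+1)/2.
5D: 5 × 15 = 75
2D: 2 × 3 = 6
Difference = 75 - 6 = 69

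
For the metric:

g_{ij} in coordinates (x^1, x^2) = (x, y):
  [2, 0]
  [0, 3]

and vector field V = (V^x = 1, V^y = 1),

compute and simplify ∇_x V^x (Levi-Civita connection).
All Christoffel symbols are zero.
∇_x V^x = ∂_x V^x + Γ^x_{x j} V^j
  = (0) + (0)(1) + (0)(1)
  = 0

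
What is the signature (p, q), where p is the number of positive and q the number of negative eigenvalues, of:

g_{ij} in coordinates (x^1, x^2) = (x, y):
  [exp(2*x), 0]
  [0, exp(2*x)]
The metric is diagonal, so its eigenvalues are the diagonal entries: exp(2*x), exp(2*x) (at a generic point, where coordinate-dependent entries are positive).
2 positive, 0 negative.
(2, 0) - Riemannian (positive definite)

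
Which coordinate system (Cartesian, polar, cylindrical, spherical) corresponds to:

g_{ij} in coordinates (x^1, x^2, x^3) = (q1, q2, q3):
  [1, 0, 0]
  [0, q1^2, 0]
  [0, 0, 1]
The line element ds^2 = dq1^2 + q1^2 dq2^2 + dq3^2 is dr^2 + r^2 dθ^2 + dz^2 with q1 = r, q2 = θ, q3 = z.
cylindrical coordinates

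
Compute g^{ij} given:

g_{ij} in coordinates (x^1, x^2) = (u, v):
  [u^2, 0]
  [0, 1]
The metric is diagonal, so g^{ij} is diagonal with entries 1/g_{ii}: diag(1/(u^2), 1).
g^{ij}:
  [1/u^2, 0]
  [0, 1]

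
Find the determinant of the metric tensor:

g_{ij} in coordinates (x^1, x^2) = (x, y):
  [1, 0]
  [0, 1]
For a 2×2 metric: det(g) = g_{11}·g_{22} - g_{12}·g_{21}
= (1)·(1) - (0)·(0)
= 1 - 0
det(g) = 1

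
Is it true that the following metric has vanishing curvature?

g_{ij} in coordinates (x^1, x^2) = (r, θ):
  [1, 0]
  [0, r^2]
Non-zero Christoffel symbols:
Γ^r_{θ θ} = -r
Γ^θ_{r θ} = 1/r
Ricci tensor: R_{rr} = 0, R_{rθ} = 0, R_{θθ} = 0
All R_{ij} vanish; in 2 dimensions the Riemann tensor is fully determined by the Ricci tensor, so R^i_{jkl} = 0: the metric is flat (curvilinear coordinates on flat space).
Yes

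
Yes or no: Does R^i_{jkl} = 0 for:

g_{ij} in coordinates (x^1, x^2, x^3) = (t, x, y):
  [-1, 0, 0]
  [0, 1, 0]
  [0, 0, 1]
All metric components are constant, so every Christoffel symbol vanishes and R^i_{jkl} = 0.
Yes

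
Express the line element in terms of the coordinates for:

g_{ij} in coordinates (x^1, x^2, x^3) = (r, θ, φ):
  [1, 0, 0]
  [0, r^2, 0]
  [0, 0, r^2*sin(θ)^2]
ds^2 = g_{ij} dx^i dx^j; only the non-zero components contribute.
ds^2 = dr^2 + r^2 dθ^2 + r^2*sin(θ)^2 dφ^2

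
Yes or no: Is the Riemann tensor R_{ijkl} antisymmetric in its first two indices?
R_{ijkl} = -R_{jikl} (follows from metric compatibility).
Yes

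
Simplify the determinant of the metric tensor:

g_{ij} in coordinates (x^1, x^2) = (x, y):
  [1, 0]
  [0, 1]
For a 2×2 metric: det(g) = g_{11}·g_{22} - g_{12}·g_{21}
= (1)·(1) - (0)·(0)
= 1 - 0
det(g) = 1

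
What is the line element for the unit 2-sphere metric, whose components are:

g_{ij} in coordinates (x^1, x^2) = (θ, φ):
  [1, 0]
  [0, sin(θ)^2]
ds^2 = g_{ij} dx^i dx^j; only the non-zero components contribute.
ds^2 = dθ^2 + sin(θ)^2 dφ^2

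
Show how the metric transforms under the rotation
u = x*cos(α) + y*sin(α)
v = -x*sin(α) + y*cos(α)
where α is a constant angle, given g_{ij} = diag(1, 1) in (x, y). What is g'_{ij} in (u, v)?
Invert the transformation: x = u*cos(α) - v*sin(α), y = u*sin(α) + v*cos(α)
g'_{ij} = (∂x^k/∂x'^i)(∂x^l/∂x'^j) g_{kl}; with g_{kl} = δ_{kl} this is Σ_k (∂x^k/∂x'^i)(∂x^k/∂x'^j).
Jacobian: ∂x/∂u = cos(α), ∂x/∂v = -sin(α), ∂y/∂u = sin(α), ∂y/∂v = cos(α)
g'_{uu} = (cos(α))(cos(α)) + (sin(α))(sin(α)) = 1
g'_{uv} = (cos(α))(-sin(α)) + (sin(α))(cos(α)) = 0
g'_{vv} = (-sin(α))(-sin(α)) + (cos(α))(cos(α)) = 1
g'_{ij} = diag(1, 1)
The Euclidean metric is invariant under rotations.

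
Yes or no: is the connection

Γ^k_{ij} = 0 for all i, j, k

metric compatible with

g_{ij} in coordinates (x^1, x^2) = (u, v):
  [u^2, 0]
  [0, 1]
Using ∇_k g_{ij} = ∂_k g_{ij} - Γ^m_{ki} g_{mj} - Γ^m_{kj} g_{im}:
∇_u g_{uu} = (2*u) - (0) - (0) = 2*u ≠ 0
So the connection is not metric compatible (it is not the Levi-Civita connection).
No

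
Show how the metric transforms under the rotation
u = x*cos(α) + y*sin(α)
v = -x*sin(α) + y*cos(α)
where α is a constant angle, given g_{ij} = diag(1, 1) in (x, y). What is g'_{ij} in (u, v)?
Invert the transformation: x = u*cos(α) - v*sin(α), y = u*sin(α) + v*cos(α)
g'_{ij} = (∂x^k/∂x'^i)(∂x^l/∂x'^j) g_{kl}; with g_{kl} = δ_{kl} this is Σ_k (∂x^k/∂x'^i)(∂x^k/∂x'^j).
Jacobian: ∂x/∂u = cos(α), ∂x/∂v = -sin(α), ∂y/∂u = sin(α), ∂y/∂v = cos(α)
g'_{uu} = (cos(α))(cos(α)) + (sin(α))(sin(α)) = 1
g'_{uv} = (cos(α))(-sin(α)) + (sin(α))(cos(α)) = 0
g'_{vv} = (-sin(α))(-sin(α)) + (cos(α))(cos(α)) = 1
g'_{ij} = diag(1, 1)
The Euclidean metric is invariant under rotations.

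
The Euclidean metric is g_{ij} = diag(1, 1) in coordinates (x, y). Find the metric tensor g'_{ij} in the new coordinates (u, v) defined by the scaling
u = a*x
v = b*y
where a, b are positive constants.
Invert the transformation: x = u/a, y = v/b
g'_{ij} = (∂x^k/∂x'^i)(∂x^l/∂x'^j) g_{kl}; with g_{kl} = δ_{kl} this is Σ_k (∂x^k/∂x'^i)(∂x^k/∂x'^j).
Jacobian: ∂x/∂u = 1/a, ∂x/∂v = 0, ∂y/∂u = 0, ∂y/∂v = 1/b
g'_{uu} = (1/a)(1/a) + (0)(0) = 1/a^2
g'_{uv} = (1/a)(0) + (0)(1/b) = 0
g'_{vv} = (0)(0) + (1/b)(1/b) = 1/b^2
g'_{ij} = diag(1/a^2, 1/b^2)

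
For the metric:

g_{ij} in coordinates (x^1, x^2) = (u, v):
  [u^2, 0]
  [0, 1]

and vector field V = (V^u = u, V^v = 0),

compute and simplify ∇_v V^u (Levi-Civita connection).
Non-zero Christoffel symbols:
Γ^u_{u u} = 1/u
∇_v V^u = ∂_v V^u + Γ^u_{v j} V^j
  = (0) + (0)(u) + (0)(0)
  = 0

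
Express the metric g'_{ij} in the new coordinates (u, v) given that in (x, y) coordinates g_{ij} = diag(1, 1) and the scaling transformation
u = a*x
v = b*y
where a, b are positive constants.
Invert the transformation: x = u/a, y = v/b
g'_{ij} = (∂x^k/∂x'^i)(∂x^l/∂x'^j) g_{kl}; with g_{kl} = δ_{kl} this is Σ_k (∂x^k/∂x'^i)(∂x^k/∂x'^j).
Jacobian: ∂x/∂u = 1/a, ∂x/∂v = 0, ∂y/∂u = 0, ∂y/∂v = 1/b
g'_{uu} = (1/a)(1/a) + (0)(0) = 1/a^2
g'_{uv} = (1/a)(0) + (0)(1/b) = 0
g'_{vv} = (0)(0) + (1/b)(1/b) = 1/b^2
g'_{ij} = diag(1/a^2, 1/b^2)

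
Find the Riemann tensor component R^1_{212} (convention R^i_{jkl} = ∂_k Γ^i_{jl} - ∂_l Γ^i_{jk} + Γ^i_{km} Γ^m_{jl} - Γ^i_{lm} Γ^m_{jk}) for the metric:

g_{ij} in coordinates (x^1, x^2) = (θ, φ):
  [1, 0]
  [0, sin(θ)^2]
Non-zero Christoffel symbols (Γ^k_{ij} = Γ^k_{ji}):
Γ^θ_{φ φ} = -sin(2*θ)/2
Γ^φ_{θ φ} = 1/tan(θ)
R^θ_{φ θ φ} = ∂_θ Γ^θ_{φ φ} - ∂_φ Γ^θ_{φ θ} + Γ^θ_{θ m} Γ^m_{φ φ} - Γ^θ_{φ m} Γ^m_{φ θ}
  = (-cos(2*θ)) - (0) + (0) - (-cos(θ)^2) = sin(θ)^2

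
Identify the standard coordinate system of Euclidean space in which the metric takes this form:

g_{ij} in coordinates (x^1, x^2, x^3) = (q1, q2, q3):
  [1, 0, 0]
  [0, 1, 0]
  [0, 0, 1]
All components are constant and the metric is the identity, i.e. orthonormal rectilinear coordinates.
Cartesian (3D) coordinates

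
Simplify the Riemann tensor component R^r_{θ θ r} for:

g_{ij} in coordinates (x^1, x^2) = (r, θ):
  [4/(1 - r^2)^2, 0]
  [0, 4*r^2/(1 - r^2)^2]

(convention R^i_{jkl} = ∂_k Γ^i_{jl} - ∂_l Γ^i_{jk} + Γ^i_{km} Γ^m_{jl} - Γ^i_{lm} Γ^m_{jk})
Non-zero Christoffel symbols (Γ^k_{ij} = Γ^k_{ji}):
Γ^r_{r r} = 2*r/(1 - r^2)
Γ^r_{θ θ} = (r^3 + r)/(r^2 - 1)
Γ^θ_{r θ} = (-r^2 - 1)/(r^3 - r)
R^r_{θ θ r} = ∂_θ Γ^r_{θ r} - ∂_r Γ^r_{θ θ} + Γ^r_{θ m} Γ^m_{θ r} - Γ^r_{r m} Γ^m_{θ θ}
  = (0) - ((r^4 - 4*r^2 - 1)/(r^2 - 1)^2) + (-(r^2 + 1)^2/(r^2 - 1)^2) - (-2*r^2*(r^2 + 1)/(r^2 - 1)^2) = 4*r^2/(r^2 - 1)^2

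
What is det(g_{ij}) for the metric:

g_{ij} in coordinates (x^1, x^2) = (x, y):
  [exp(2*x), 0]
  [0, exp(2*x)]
For a 2×2 metric: det(g) = g_{11}·g_{22} - g_{12}·g_{21}
= (exp(2*x))·(exp(2*x)) - (0)·(0)
= exp(4*x) - 0
det(g) = exp(4*x)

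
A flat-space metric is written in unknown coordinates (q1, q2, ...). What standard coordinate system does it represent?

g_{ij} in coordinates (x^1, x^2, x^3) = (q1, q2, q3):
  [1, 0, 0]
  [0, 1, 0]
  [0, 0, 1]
All components are constant and the metric is the identity, i.e. orthonormal rectilinear coordinates.
Cartesian (3D) coordinates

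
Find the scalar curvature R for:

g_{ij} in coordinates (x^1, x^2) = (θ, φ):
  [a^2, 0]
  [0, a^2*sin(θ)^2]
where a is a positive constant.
Non-zero Christoffel symbols (Γ^k_{ij} = Γ^k_{ji}):
Γ^θ_{φ φ} = -sin(2*θ)/2
Γ^φ_{θ φ} = 1/tan(θ)
Ricci tensor (R_{ij} = R^k_{ikj}): R_{θθ} = 1, R_{θφ} = 0, R_{φφ} = sin(θ)^2
Inverse metric: g^{θθ} = 1/a^2, g^{φφ} = 1/(a^2*sin(θ)^2)
R = g^{ij} R_{ij} = (1/a^2)(1) + (1/(a^2*sin(θ)^2))(sin(θ)^2) = 2/a^2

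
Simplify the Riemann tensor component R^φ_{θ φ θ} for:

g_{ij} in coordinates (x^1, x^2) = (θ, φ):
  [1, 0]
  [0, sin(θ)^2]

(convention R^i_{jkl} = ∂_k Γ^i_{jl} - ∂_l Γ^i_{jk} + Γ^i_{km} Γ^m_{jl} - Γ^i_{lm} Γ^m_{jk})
Non-zero Christoffel symbols (Γ^k_{ij} = Γ^k_{ji}):
Γ^θ_{φ φ} = -sin(2*θ)/2
Γ^φ_{θ φ} = 1/tan(θ)
R^φ_{θ φ θ} = ∂_φ Γ^φ_{θ θ} - ∂_θ Γ^φ_{θ φ} + Γ^φ_{φ m} Γ^m_{θ θ} - Γ^φ_{θ m} Γ^m_{θ φ}
  = (0) - (-1/sin(θ)^2) + (0) - (1/tan(θ)^2) = 1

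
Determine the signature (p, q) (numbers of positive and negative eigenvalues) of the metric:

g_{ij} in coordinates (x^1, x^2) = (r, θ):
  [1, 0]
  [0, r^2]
The metric is diagonal, so its eigenvalues are the diagonal entries: 1, r^2 (at a generic point, where coordinate-dependent entries are positive).
2 positive, 0 negative.
(2, 0) - Riemannian (positive definite)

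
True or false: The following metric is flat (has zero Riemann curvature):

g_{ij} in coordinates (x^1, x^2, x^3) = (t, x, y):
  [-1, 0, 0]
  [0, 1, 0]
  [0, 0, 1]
All metric components are constant, so every Christoffel symbol vanishes and R^i_{jkl} = 0.
True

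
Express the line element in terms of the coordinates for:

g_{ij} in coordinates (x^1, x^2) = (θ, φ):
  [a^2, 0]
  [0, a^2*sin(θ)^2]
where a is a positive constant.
ds^2 = g_{ij} dx^i dx^j; only the non-zero components contribute.
ds^2 = a^2 dθ^2 + a^2*sin(θ)^2 dφ^2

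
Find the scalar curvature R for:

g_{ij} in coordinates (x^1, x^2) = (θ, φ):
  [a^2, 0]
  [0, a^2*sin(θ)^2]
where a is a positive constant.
Non-zero Christoffel symbols (Γ^k_{ij} = Γ^k_{ji}):
Γ^θ_{φ φ} = -sin(2*θ)/2
Γ^φ_{θ φ} = 1/tan(θ)
Ricci tensor (R_{ij} = R^k_{ikj}): R_{θθ} = 1, R_{θφ} = 0, R_{φφ} = sin(θ)^2
Inverse metric: g^{θθ} = 1/a^2, g^{φφ} = 1/(a^2*sin(θ)^2)
R = g^{ij} R_{ij} = (1/a^2)(1) + (1/(a^2*sin(θ)^2))(sin(θ)^2) = 2/a^2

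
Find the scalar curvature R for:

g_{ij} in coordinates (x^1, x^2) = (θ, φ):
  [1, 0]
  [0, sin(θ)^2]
Non-zero Christoffel symbols (Γ^k_{ij} = Γ^k_{ji}):
Γ^θ_{φ φ} = -sin(2*θ)/2
Γ^φ_{θ φ} = 1/tan(θ)
Ricci tensor (R_{ij} = R^k_{ikj}): R_{θθ} = 1, R_{θφ} = 0, R_{φφ} = sin(θ)^2
Inverse metric: g^{θθ} = 1, g^{φφ} = 1/sin(θ)^2
R = g^{ij} R_{ij} = (1)(1) + (1/sin(θ)^2)(sin(θ)^2) = 2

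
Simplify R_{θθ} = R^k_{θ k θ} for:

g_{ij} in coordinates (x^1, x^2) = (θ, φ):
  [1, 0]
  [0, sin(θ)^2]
Non-zero Christoffel symbols (Γ^k_{ij} = Γ^k_{ji}):
Γ^θ_{φ φ} = -sin(2*θ)/2
Γ^φ_{θ φ} = 1/tan(θ)
R^θ_{θ θ θ} = 0 (a repeated index in an antisymmetric pair)
R^φ_{θ φ θ} = ∂_φ Γ^φ_{θ θ} - ∂_θ Γ^φ_{θ φ} + Γ^φ_{φ m} Γ^m_{θ θ} - Γ^φ_{θ m} Γ^m_{θ φ}
  = (0) - (-1/sin(θ)^2) + (0) - (1/tan(θ)^2) = 1
R_{θθ} = R^θ_{θ θ θ} + R^φ_{θ φ θ} = (0) + (1) = 1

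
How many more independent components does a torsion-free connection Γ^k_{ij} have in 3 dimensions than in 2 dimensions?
Independent components in n dimensions: n × n(n+1)/2 = n^2(n+1)/2.
3D: 3 × 6 = 18
2D: 2 × 3 = 6
Difference = 18 - 6 = 12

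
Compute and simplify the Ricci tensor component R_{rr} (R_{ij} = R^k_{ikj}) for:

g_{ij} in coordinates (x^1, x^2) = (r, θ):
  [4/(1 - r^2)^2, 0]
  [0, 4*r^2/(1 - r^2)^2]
Non-zero Christoffel symbols (Γ^k_{ij} = Γ^k_{ji}):
Γ^r_{r r} = 2*r/(1 - r^2)
Γ^r_{θ θ} = (r^3 + r)/(r^2 - 1)
Γ^θ_{r θ} = (-r^2 - 1)/(r^3 - r)
R^r_{r r r} = 0 (a repeated index in an antisymmetric pair)
R^θ_{r θ r} = ∂_θ Γ^θ_{r r} - ∂_r Γ^θ_{r θ} + Γ^θ_{θ m} Γ^m_{r r} - Γ^θ_{r m} Γ^m_{r θ}
  = (0) - ((r^4 + 4*r^2 - 1)/(r^3 - r)^2) + (2*(r^2 + 1)/(r^2 - 1)^2) - ((r^2 + 1)^2/(r^3 - r)^2) = -4/(r^2 - 1)^2
R_{rr} = R^r_{r r r} + R^θ_{r θ r} = (0) + (-4/(r^2 - 1)^2) = -4/(r^2 - 1)^2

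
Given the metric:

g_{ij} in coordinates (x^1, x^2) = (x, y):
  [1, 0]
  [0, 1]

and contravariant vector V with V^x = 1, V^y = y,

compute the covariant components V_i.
V_i = g_{ij} V^j:
V_x = (1)(1) + (0)(y) = 1
V_y = (0)(1) + (1)(y) = y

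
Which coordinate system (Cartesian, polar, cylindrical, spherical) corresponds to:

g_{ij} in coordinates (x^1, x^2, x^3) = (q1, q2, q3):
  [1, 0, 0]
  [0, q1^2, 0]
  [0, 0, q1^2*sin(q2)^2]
The line element ds^2 = dq1^2 + q1^2 dq2^2 + q1^2 sin(q2)^2 dq3^2 is dr^2 + r^2 dθ^2 + r^2 sin(θ)^2 dφ^2 with q1 = r, q2 = θ, q3 = φ.
spherical coordinates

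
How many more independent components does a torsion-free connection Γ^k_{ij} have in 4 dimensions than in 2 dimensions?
Independent components in n dimensions: n × n(n+1)/2 = n^2(n+1)/2.
4D: 4 × 10 = 40
2D: 2 × 3 = 6
Difference = 40 - 6 = 34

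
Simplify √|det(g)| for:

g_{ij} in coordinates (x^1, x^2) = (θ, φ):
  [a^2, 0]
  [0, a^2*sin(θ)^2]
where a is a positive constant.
det(g) = a^4*sin(θ)^2
√|det(g)| = a^2*sin(θ) (taking 0 < θ < π so that |sin(θ)| = sin(θ))
Volume element: dV = a^2*sin(θ) dθ dφ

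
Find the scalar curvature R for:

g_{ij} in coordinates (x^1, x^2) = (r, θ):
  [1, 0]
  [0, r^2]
Non-zero Christoffel symbols (Γ^k_{ij} = Γ^k_{ji}):
Γ^r_{θ θ} = -r
Γ^θ_{r θ} = 1/r
Ricci tensor (R_{ij} = R^k_{ikj}): R_{rr} = 0, R_{rθ} = 0, R_{θθ} = 0
Inverse metric: g^{rr} = 1, g^{θθ} = 1/r^2
R = g^{ij} R_{ij} = (1)(0) + (1/r^2)(0) = 0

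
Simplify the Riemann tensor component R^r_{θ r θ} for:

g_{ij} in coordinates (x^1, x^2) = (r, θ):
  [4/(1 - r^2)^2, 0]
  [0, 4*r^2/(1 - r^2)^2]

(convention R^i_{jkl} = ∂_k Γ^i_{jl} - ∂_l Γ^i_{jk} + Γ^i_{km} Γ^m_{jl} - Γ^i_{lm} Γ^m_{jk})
Non-zero Christoffel symbols (Γ^k_{ij} = Γ^k_{ji}):
Γ^r_{r r} = 2*r/(1 - r^2)
Γ^r_{θ θ} = (r^3 + r)/(r^2 - 1)
Γ^θ_{r θ} = (-r^2 - 1)/(r^3 - r)
R^r_{θ r θ} = ∂_r Γ^r_{θ θ} - ∂_θ Γ^r_{θ r} + Γ^r_{r m} Γ^m_{θ θ} - Γ^r_{θ m} Γ^m_{θ r}
  = ((r^4 - 4*r^2 - 1)/(r^2 - 1)^2) - (0) + (-2*r^2*(r^2 + 1)/(r^2 - 1)^2) - (-(r^2 + 1)^2/(r^2 - 1)^2) = -4*r^2/(r^2 - 1)^2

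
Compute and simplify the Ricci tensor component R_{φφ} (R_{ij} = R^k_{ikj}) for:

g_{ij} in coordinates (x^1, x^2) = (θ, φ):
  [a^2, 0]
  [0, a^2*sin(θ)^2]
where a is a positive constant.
Non-zero Christoffel symbols (Γ^k_{ij} = Γ^k_{ji}):
Γ^θ_{φ φ} = -sin(2*θ)/2
Γ^φ_{θ φ} = 1/tan(θ)
R^θ_{φ θ φ} = ∂_θ Γ^θ_{φ φ} - ∂_φ Γ^θ_{φ θ} + Γ^θ_{θ m} Γ^m_{φ φ} - Γ^θ_{φ m} Γ^m_{φ θ}
  = (-cos(2*θ)) - (0) + (0) - (-cos(θ)^2) = sin(θ)^2
R^φ_{φ φ φ} = 0 (a repeated index in an antisymmetric pair)
R_{φφ} = R^θ_{φ θ φ} + R^φ_{φ φ φ} = (sin(θ)^2) + (0) = sin(θ)^2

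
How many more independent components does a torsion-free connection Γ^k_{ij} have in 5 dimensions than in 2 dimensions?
Independent components in n dimensions: n × n(n+1)/2 = n^2(n+1)/2.
5D: 5 × 15 = 75
2D: 2 × 3 = 6
Difference = 75 - 6 = 69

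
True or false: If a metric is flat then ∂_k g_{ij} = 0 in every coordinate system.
Flatness means R^i_{jkl} = 0; the components can still vary, e.g. the flat plane in polar coordinates has g_{θθ} = r^2.
False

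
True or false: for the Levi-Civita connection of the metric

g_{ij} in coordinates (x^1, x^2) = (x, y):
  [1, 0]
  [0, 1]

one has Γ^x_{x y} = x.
Γ^x_{x y} = (1/2) g^{xx} (∂_x g_{xy} + ∂_y g_{xx} - ∂_x g_{xy}) = (1/2)(1)((0) + (0) - (0)) = 0
This differs from the proposed value x.
False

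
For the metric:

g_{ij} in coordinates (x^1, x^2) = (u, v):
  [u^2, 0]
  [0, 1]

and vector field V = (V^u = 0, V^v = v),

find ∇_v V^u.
Non-zero Christoffel symbols:
Γ^u_{u u} = 1/u
∇_v V^u = ∂_v V^u + Γ^u_{v j} V^j
  = (0) + (0)(0) + (0)(v)
  = 0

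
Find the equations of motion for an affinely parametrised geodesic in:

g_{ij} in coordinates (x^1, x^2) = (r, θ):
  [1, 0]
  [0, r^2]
Geodesic equation: d^2x^k/dλ^2 + Γ^k_{ij} (dx^i/dλ)(dx^j/dλ) = 0.
Non-zero Christoffel symbols:
Γ^r_{θ θ} = -r
Γ^θ_{r θ} = 1/r
Substituting (the symmetric pair Γ^k_{ij}, Γ^k_{ji} combines into a factor 2):
d^2r/dλ^2 - r (dθ/dλ)^2 = 0
d^2θ/dλ^2 + (2/r) (dr/dλ)(dθ/dλ) = 0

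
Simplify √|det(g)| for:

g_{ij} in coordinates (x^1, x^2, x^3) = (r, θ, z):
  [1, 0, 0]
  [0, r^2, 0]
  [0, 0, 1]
det(g) = r^2
√|det(g)| = r
Volume element: dV = r dr dθ dz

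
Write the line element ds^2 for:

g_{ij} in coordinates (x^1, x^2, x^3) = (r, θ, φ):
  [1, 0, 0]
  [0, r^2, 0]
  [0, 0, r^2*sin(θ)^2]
ds^2 = g_{ij} dx^i dx^j; only the non-zero components contribute.
ds^2 = dr^2 + r^2 dθ^2 + r^2*sin(θ)^2 dφ^2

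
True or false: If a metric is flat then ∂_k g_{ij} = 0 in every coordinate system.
Flatness means R^i_{jkl} = 0; the components can still vary, e.g. the flat plane in polar coordinates has g_{θθ} = r^2.
False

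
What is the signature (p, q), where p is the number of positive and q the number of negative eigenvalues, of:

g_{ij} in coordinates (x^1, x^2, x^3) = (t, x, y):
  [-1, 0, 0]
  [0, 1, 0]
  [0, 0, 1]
The metric is diagonal, so its eigenvalues are the diagonal entries: -1, 1, 1 (at a generic point, where coordinate-dependent entries are positive).
2 positive, 1 negative.
(2, 1) - Lorentzian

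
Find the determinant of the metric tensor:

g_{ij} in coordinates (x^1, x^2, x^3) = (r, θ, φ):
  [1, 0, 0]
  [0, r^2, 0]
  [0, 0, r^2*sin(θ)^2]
Diagonal metric: det(g) = g_{11}·g_{22}·g_{33}
= (1)·(r^2)·(r^2*sin(θ)^2)
det(g) = r^4*sin(θ)^2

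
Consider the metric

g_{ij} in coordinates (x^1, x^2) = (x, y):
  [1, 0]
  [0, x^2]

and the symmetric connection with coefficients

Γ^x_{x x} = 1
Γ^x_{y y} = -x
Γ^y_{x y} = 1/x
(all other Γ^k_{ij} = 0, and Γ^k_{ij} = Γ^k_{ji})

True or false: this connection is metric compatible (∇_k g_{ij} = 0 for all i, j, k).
Using ∇_k g_{ij} = ∂_k g_{ij} - Γ^m_{ki} g_{mj} - Γ^m_{kj} g_{im}:
∇_x g_{xx} = (0) - (1) - (1) = -2 ≠ 0
So the connection is not metric compatible (it is not the Levi-Civita connection).
False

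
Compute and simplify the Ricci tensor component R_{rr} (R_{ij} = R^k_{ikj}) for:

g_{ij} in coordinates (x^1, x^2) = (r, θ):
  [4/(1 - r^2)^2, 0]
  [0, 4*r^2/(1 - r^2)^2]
Non-zero Christoffel symbols (Γ^k_{ij} = Γ^k_{ji}):
Γ^r_{r r} = 2*r/(1 - r^2)
Γ^r_{θ θ} = (r^3 + r)/(r^2 - 1)
Γ^θ_{r θ} = (-r^2 - 1)/(r^3 - r)
R^r_{r r r} = 0 (a repeated index in an antisymmetric pair)
R^θ_{r θ r} = ∂_θ Γ^θ_{r r} - ∂_r Γ^θ_{r θ} + Γ^θ_{θ m} Γ^m_{r r} - Γ^θ_{r m} Γ^m_{r θ}
  = (0) - ((r^4 + 4*r^2 - 1)/(r^3 - r)^2) + (2*(r^2 + 1)/(r^2 - 1)^2) - ((r^2 + 1)^2/(r^3 - r)^2) = -4/(r^2 - 1)^2
R_{rr} = R^r_{r r r} + R^θ_{r θ r} = (0) + (-4/(r^2 - 1)^2) = -4/(r^2 - 1)^2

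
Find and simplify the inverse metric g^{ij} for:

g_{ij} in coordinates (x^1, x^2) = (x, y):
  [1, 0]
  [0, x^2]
The metric is diagonal, so g^{ij} is diagonal with entries 1/g_{ii}: diag(1, 1/(x^2)).
g^{ij}:
  [1, 0]
  [0, 1/x^2]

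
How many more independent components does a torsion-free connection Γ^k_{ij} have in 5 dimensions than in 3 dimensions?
Independent components in n dimensions: n × n(n+1)/2 = n^2(n+1)/2.
5D: 5 × 15 = 75
3D: 3 × 6 = 18
Difference = 75 - 18 = 57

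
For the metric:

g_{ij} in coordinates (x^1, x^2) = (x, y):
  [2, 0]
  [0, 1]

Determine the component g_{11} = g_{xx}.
With x^1 = x, x^2 = y, g_{11} = g_{xx} is the row-1, column-1 entry of the matrix.
g_{11} = 2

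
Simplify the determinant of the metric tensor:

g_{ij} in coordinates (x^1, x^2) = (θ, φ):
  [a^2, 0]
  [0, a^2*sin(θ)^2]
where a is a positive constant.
For a 2×2 metric: det(g) = g_{11}·g_{22} - g_{12}·g_{21}
= (a^2)·(a^2*sin(θ)^2) - (0)·(0)
= a^4*sin(θ)^2 - 0
det(g) = a^4*sin(θ)^2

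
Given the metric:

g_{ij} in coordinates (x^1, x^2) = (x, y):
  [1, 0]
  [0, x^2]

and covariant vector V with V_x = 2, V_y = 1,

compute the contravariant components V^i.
Inverse metric (diagonal): g^{xx} = 1, g^{yy} = 1/x^2
V^i = g^{ij} V_j:
V^x = (1)(2) + (0)(1) = 2
V^y = (0)(2) + (1/x^2)(1) = 1/x^2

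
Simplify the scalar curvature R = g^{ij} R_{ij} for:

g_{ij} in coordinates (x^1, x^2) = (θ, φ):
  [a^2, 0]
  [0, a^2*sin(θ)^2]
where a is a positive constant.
Non-zero Christoffel symbols (Γ^k_{ij} = Γ^k_{ji}):
Γ^θ_{φ φ} = -sin(2*θ)/2
Γ^φ_{θ φ} = 1/tan(θ)
Ricci tensor (R_{ij} = R^k_{ikj}): R_{θθ} = 1, R_{θφ} = 0, R_{φφ} = sin(θ)^2
Inverse metric: g^{θθ} = 1/a^2, g^{φφ} = 1/(a^2*sin(θ)^2)
R = g^{ij} R_{ij} = (1/a^2)(1) + (1/(a^2*sin(θ)^2))(sin(θ)^2) = 2/a^2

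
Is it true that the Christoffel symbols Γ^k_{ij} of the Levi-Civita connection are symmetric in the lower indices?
The Levi-Civita connection is torsion-free, which is exactly Γ^k_{ij} = Γ^k_{ji}.
Yes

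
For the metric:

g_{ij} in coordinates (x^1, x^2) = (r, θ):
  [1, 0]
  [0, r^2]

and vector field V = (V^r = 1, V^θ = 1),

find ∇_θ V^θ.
Non-zero Christoffel symbols:
Γ^r_{θ θ} = -r
Γ^θ_{r θ} = 1/r
∇_θ V^θ = ∂_θ V^θ + Γ^θ_{θ j} V^j
  = (0) + (1/r)(1) + (0)(1)
  = 1/r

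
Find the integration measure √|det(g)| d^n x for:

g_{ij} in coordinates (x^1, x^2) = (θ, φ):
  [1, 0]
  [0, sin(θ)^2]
det(g) = sin(θ)^2
√|det(g)| = sin(θ) (taking 0 < θ < π so that |sin(θ)| = sin(θ))
Volume element: dV = sin(θ) dθ dφ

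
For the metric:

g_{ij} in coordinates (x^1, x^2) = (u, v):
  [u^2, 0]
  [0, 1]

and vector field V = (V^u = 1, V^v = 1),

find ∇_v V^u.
Non-zero Christoffel symbols:
Γ^u_{u u} = 1/u
∇_v V^u = ∂_v V^u + Γ^u_{v j} V^j
  = (0) + (0)(1) + (0)(1)
  = 0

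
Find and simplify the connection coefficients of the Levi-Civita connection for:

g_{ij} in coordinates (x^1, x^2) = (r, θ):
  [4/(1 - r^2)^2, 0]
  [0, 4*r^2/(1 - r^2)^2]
Using Γ^k_{ij} = (1/2) g^{km} (∂_i g_{mj} + ∂_j g_{mi} - ∂_m g_{ij}); the metric is diagonal, so only the m = k term contributes.
Non-zero symbols (using the symmetry Γ^k_{ij} = Γ^k_{ji}):
Γ^r_{r r} = (1/2) g^{rr} (∂_r g_{rr} + ∂_r g_{rr} - ∂_r g_{rr}) = (1/2)((1 - r^2)^2/4)((16*r/(1 - r^2)^3) + (16*r/(1 - r^2)^3) - (16*r/(1 - r^2)^3)) = 2*r/(1 - r^2)
Γ^r_{θ θ} = (1/2) g^{rr} (∂_θ g_{rθ} + ∂_θ g_{rθ} - ∂_r g_{θθ}) = (1/2)((1 - r^2)^2/4)((0) + (0) - (-8*(r^3 + r)/(r^2 - 1)^3)) = (r^3 + r)/(r^2 - 1)
Γ^θ_{r θ} = (1/2) g^{θθ} (∂_r g_{θθ} + ∂_θ g_{θr} - ∂_θ g_{rθ}) = (1/2)((1 - r^2)^2/(4*r^2))((-8*(r^3 + r)/(r^2 - 1)^3) + (0) - (0)) = (-r^2 - 1)/(r^3 - r)
All other Christoffel symbols are zero.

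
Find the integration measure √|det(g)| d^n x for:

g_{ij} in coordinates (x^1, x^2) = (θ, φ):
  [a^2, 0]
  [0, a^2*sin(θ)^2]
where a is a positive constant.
det(g) = a^4*sin(θ)^2
√|det(g)| = a^2*sin(θ) (taking 0 < θ < π so that |sin(θ)| = sin(θ))
Volume element: dV = a^2*sin(θ) dθ dφ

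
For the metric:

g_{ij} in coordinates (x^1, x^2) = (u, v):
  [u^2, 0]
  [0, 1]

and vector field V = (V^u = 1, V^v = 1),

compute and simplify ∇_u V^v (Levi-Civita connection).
Non-zero Christoffel symbols:
Γ^u_{u u} = 1/u
∇_u V^v = ∂_u V^v + Γ^v_{u j} V^j
  = (0) + (0)(1) + (0)(1)
  = 0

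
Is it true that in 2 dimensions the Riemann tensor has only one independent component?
The number of independent components is n^2(n^2-1)/12 = 4·3/12 = 1 for n = 2 (e.g. R_{1212}).
Yes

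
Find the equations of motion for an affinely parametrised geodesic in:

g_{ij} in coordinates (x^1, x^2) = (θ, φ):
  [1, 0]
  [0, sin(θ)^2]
Geodesic equation: d^2x^k/dλ^2 + Γ^k_{ij} (dx^i/dλ)(dx^j/dλ) = 0.
Non-zero Christoffel symbols:
Γ^θ_{φ φ} = -sin(2*θ)/2
Γ^φ_{θ φ} = 1/tan(θ)
Substituting (the symmetric pair Γ^k_{ij}, Γ^k_{ji} combines into a factor 2):
d^2θ/dλ^2 - (sin(2*θ)/2) (dφ/dλ)^2 = 0
d^2φ/dλ^2 + (2/tan(θ)) (dθ/dλ)(dφ/dλ) = 0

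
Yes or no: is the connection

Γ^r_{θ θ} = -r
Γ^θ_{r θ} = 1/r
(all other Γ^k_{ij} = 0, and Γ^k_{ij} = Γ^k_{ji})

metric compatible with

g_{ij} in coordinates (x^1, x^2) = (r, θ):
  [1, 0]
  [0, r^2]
Using ∇_k g_{ij} = ∂_k g_{ij} - Γ^m_{ki} g_{mj} - Γ^m_{kj} g_{im}:
e.g. ∇_r g_{θθ} = (2*r) - (r) - (r) = 0
Every component ∇_k g_{ij} vanishes: the connection is metric compatible.
Yes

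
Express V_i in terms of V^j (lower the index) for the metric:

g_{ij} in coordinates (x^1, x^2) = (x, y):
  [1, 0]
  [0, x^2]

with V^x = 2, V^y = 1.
V_i = g_{ij} V^j:
V_x = (1)(2) + (0)(1) = 2
V_y = (0)(2) + (x^2)(1) = x^2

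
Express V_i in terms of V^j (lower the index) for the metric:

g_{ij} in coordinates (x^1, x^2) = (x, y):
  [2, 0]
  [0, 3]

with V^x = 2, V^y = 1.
V_i = g_{ij} V^j:
V_x = (2)(2) + (0)(1) = 4
V_y = (0)(2) + (3)(1) = 3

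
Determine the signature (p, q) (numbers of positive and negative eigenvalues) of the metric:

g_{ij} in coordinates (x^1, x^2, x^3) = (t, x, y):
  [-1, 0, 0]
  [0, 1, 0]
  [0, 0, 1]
The metric is diagonal, so its eigenvalues are the diagonal entries: -1, 1, 1 (at a generic point, where coordinate-dependent entries are positive).
2 positive, 1 negative.
(2, 1) - Lorentzian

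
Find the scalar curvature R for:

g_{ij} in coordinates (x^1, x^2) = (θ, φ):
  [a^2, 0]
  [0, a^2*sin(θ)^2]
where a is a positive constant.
Non-zero Christoffel symbols (Γ^k_{ij} = Γ^k_{ji}):
Γ^θ_{φ φ} = -sin(2*θ)/2
Γ^φ_{θ φ} = 1/tan(θ)
Ricci tensor (R_{ij} = R^k_{ikj}): R_{θθ} = 1, R_{θφ} = 0, R_{φφ} = sin(θ)^2
Inverse metric: g^{θθ} = 1/a^2, g^{φφ} = 1/(a^2*sin(θ)^2)
R = g^{ij} R_{ij} = (1/a^2)(1) + (1/(a^2*sin(θ)^2))(sin(θ)^2) = 2/a^2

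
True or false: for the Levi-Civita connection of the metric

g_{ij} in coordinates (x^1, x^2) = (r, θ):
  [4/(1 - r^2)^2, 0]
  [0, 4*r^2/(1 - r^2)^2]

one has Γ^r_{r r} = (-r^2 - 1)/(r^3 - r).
Γ^r_{r r} = (1/2) g^{rr} (∂_r g_{rr} + ∂_r g_{rr} - ∂_r g_{rr}) = (1/2)((1 - r^2)^2/4)((16*r/(1 - r^2)^3) + (16*r/(1 - r^2)^3) - (16*r/(1 - r^2)^3)) = 2*r/(1 - r^2)
This differs from the proposed value (-r^2 - 1)/(r^3 - r).
False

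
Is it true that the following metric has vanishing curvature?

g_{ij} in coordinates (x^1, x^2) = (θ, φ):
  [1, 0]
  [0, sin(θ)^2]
Non-zero Christoffel symbols:
Γ^θ_{φ φ} = -sin(2*θ)/2
Γ^φ_{θ φ} = 1/tan(θ)
Ricci tensor: R_{θθ} = 1, R_{θφ} = 0, R_{φφ} = sin(θ)^2
The Ricci tensor is non-zero, so the Riemann tensor is non-zero: not flat.
No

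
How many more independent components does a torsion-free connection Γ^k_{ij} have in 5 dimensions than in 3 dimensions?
Independent components in n dimensions: n × n(n+1)/2 = n^2(n+1)/2.
5D: 5 × 15 = 75
3D: 3 × 6 = 18
Difference = 75 - 18 = 57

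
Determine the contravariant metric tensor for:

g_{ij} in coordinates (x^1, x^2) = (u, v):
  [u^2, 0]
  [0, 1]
The metric is diagonal, so g^{ij} is diagonal with entries 1/g_{ii}: diag(1/(u^2), 1).
g^{ij}:
  [1/u^2, 0]
  [0, 1]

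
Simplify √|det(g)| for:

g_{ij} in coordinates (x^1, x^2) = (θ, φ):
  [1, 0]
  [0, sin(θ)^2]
det(g) = sin(θ)^2
√|det(g)| = sin(θ) (taking 0 < θ < π so that |sin(θ)| = sin(θ))
Volume element: dV = sin(θ) dθ dφ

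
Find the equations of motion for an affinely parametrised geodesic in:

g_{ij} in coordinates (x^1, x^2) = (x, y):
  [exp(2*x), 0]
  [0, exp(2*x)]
Geodesic equation: d^2x^k/dλ^2 + Γ^k_{ij} (dx^i/dλ)(dx^j/dλ) = 0.
Non-zero Christoffel symbols:
Γ^x_{x x} = 1
Γ^x_{y y} = -1
Γ^y_{x y} = 1
Substituting (the symmetric pair Γ^k_{ij}, Γ^k_{ji} combines into a factor 2):
d^2x/dλ^2 + (dx/dλ)^2 - (dy/dλ)^2 = 0
d^2y/dλ^2 + 2 (dx/dλ)(dy/dλ) = 0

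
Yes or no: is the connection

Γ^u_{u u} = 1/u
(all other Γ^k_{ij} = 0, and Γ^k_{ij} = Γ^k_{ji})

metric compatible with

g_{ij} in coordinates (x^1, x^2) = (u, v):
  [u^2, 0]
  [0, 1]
Using ∇_k g_{ij} = ∂_k g_{ij} - Γ^m_{ki} g_{mj} - Γ^m_{kj} g_{im}:
e.g. ∇_u g_{uu} = (2*u) - (u) - (u) = 0
Every component ∇_k g_{ij} vanishes: the connection is metric compatible.
Yes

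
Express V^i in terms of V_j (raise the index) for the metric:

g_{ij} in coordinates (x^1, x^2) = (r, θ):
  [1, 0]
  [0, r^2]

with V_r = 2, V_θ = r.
Inverse metric (diagonal): g^{rr} = 1, g^{θθ} = 1/r^2
V^i = g^{ij} V_j:
V^r = (1)(2) + (0)(r) = 2
V^θ = (0)(2) + (1/r^2)(r) = 1/r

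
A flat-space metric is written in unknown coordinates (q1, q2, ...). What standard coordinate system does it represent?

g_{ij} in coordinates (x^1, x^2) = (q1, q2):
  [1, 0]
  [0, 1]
All components are constant and the metric is the identity, i.e. orthonormal rectilinear coordinates.
Cartesian (2D) coordinates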